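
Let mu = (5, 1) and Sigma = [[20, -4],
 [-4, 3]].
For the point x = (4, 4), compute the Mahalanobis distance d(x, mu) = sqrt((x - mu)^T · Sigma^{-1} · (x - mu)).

Step 1 — centre the observation: (x - mu) = (-1, 3).

Step 2 — invert Sigma. det(Sigma) = 20·3 - (-4)² = 44.
  Sigma^{-1} = (1/det) · [[d, -b], [-b, a]] = [[0.0682, 0.0909],
 [0.0909, 0.4545]].

Step 3 — form the quadratic (x - mu)^T · Sigma^{-1} · (x - mu):
  Sigma^{-1} · (x - mu) = (0.2045, 1.2727).
  (x - mu)^T · [Sigma^{-1} · (x - mu)] = (-1)·(0.2045) + (3)·(1.2727) = 3.6136.

Step 4 — take square root: d = √(3.6136) ≈ 1.901.

d(x, mu) = √(3.6136) ≈ 1.901


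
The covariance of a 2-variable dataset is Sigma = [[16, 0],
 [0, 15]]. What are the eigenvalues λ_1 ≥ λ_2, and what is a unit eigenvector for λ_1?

Step 1 — characteristic polynomial of 2×2 Sigma:
  det(Sigma - λI) = λ² - trace · λ + det = 0.
  trace = 16 + 15 = 31, det = 16·15 - (0)² = 240.
Step 2 — discriminant:
  Δ = trace² - 4·det = 961 - 960 = 1.
Step 3 — eigenvalues:
  λ = (trace ± √Δ)/2 = (31 ± 1)/2,
  λ_1 = 16,  λ_2 = 15.

Step 4 — unit eigenvector for λ_1: Sigma is diagonal, so its eigenvectors are the coordinate axes. λ_1 = 16 is the diagonal entry on the first coordinate axis, hence
  v_1 = (1, 0) (||v_1|| = 1).

λ_1 = 16,  λ_2 = 15;  v_1 ≈ (1, 0)


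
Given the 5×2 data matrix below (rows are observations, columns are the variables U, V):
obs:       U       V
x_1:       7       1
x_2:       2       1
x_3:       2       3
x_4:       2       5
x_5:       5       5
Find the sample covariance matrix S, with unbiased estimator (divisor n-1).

Step 1 — column means:
  mean(U) = (7 + 2 + 2 + 2 + 5) / 5 = 18/5 = 3.6
  mean(V) = (1 + 1 + 3 + 5 + 5) / 5 = 15/5 = 3

Step 2 — sample covariance S[i,j] = (1/(n-1)) · Σ_k (x_{k,i} - mean_i) · (x_{k,j} - mean_j), with n-1 = 4.
  S[U,U] = ((3.4)·(3.4) + (-1.6)·(-1.6) + (-1.6)·(-1.6) + (-1.6)·(-1.6) + (1.4)·(1.4)) / 4 = 21.2/4 = 5.3
  S[U,V] = ((3.4)·(-2) + (-1.6)·(-2) + (-1.6)·(0) + (-1.6)·(2) + (1.4)·(2)) / 4 = -4/4 = -1
  S[V,V] = ((-2)·(-2) + (-2)·(-2) + (0)·(0) + (2)·(2) + (2)·(2)) / 4 = 16/4 = 4

S is symmetric (S[j,i] = S[i,j]). Assembling:

S = [[5.3, -1],
 [-1, 4]]


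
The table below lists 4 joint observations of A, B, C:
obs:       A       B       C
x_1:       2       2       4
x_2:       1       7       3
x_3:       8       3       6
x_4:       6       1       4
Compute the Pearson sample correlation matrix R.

Step 1 — column means:
  mean(A) = (2 + 1 + 8 + 6) / 4 = 17/4 = 4.25
  mean(B) = (2 + 7 + 3 + 1) / 4 = 13/4 = 3.25
  mean(C) = (4 + 3 + 6 + 4) / 4 = 17/4 = 4.25

Step 2 — sample variances and covariances s[i,j] = (1/(n-1)) · Σ_k (x_{k,i} - mean_i) · (x_{k,j} - mean_j), with n-1 = 3:
  s[A,A] = ((-2.25)·(-2.25) + (-3.25)·(-3.25) + (3.75)·(3.75) + (1.75)·(1.75)) / 3 = 32.75/3 = 10.9167
  s[A,B] = ((-2.25)·(-1.25) + (-3.25)·(3.75) + (3.75)·(-0.25) + (1.75)·(-2.25)) / 3 = -14.25/3 = -4.75
  s[A,C] = ((-2.25)·(-0.25) + (-3.25)·(-1.25) + (3.75)·(1.75) + (1.75)·(-0.25)) / 3 = 10.75/3 = 3.5833
  s[B,B] = ((-1.25)·(-1.25) + (3.75)·(3.75) + (-0.25)·(-0.25) + (-2.25)·(-2.25)) / 3 = 20.75/3 = 6.9167
  s[B,C] = ((-1.25)·(-0.25) + (3.75)·(-1.25) + (-0.25)·(1.75) + (-2.25)·(-0.25)) / 3 = -4.25/3 = -1.4167
  s[C,C] = ((-0.25)·(-0.25) + (-1.25)·(-1.25) + (1.75)·(1.75) + (-0.25)·(-0.25)) / 3 = 4.75/3 = 1.5833
  Sample standard deviations s_i = √(s[i,i]):
  s(A) = √(10.9167) = 3.304
  s(B) = √(6.9167) = 2.63
  s(C) = √(1.5833) = 1.2583

Step 3 — r_{ij} = s_{ij} / (s_i · s_j):
  r[A,A] = 1 (diagonal).
  r[A,B] = -4.75 / (3.304 · 2.63) = -4.75 / 8.6895 = -0.5466
  r[A,C] = 3.5833 / (3.304 · 1.2583) = 3.5833 / 4.1575 = 0.8619
  r[B,B] = 1 (diagonal).
  r[B,C] = -1.4167 / (2.63 · 1.2583) = -1.4167 / 3.3093 = -0.4281
  r[C,C] = 1 (diagonal).

R is symmetric with unit diagonal. Assembling:

R = [[1, -0.5466, 0.8619],
 [-0.5466, 1, -0.4281],
 [0.8619, -0.4281, 1]]


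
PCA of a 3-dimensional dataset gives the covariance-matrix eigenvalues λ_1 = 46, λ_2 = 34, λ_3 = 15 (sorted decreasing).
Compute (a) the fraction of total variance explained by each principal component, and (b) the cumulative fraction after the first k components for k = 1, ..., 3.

Step 1 — total variance = trace(Sigma) = Σ λ_i = 46 + 34 + 15 = 95.

Step 2 — fraction explained by component i = λ_i / Σ λ:
  PC1: 46/95 = 0.4842
  PC2: 34/95 = 0.3579
  PC3: 15/95 = 0.1579

Step 3 — cumulative fraction after k components = (λ_1 + ... + λ_k) / Σ λ:
  k = 1: 46/95 = 0.4842
  k = 2: (46 + 34)/95 = 80/95 = 0.8421
  k = 3: (46 + 34 + 15)/95 = 95/95 = 1

Summary (fraction, with percent):

explained: PC1 0.4842 (48.42%), PC2 0.3579 (35.79%), PC3 0.1579 (15.79%);  cumulative: 0.4842, 0.8421, 1


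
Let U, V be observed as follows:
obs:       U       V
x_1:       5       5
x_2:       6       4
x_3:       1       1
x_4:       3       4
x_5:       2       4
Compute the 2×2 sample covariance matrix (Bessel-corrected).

Step 1 — column means:
  mean(U) = (5 + 6 + 1 + 3 + 2) / 5 = 17/5 = 3.4
  mean(V) = (5 + 4 + 1 + 4 + 4) / 5 = 18/5 = 3.6

Step 2 — sample covariance S[i,j] = (1/(n-1)) · Σ_k (x_{k,i} - mean_i) · (x_{k,j} - mean_j), with n-1 = 4.
  S[U,U] = ((1.6)·(1.6) + (2.6)·(2.6) + (-2.4)·(-2.4) + (-0.4)·(-0.4) + (-1.4)·(-1.4)) / 4 = 17.2/4 = 4.3
  S[U,V] = ((1.6)·(1.4) + (2.6)·(0.4) + (-2.4)·(-2.6) + (-0.4)·(0.4) + (-1.4)·(0.4)) / 4 = 8.8/4 = 2.2
  S[V,V] = ((1.4)·(1.4) + (0.4)·(0.4) + (-2.6)·(-2.6) + (0.4)·(0.4) + (0.4)·(0.4)) / 4 = 9.2/4 = 2.3

S is symmetric (S[j,i] = S[i,j]). Assembling:

S = [[4.3, 2.2],
 [2.2, 2.3]]


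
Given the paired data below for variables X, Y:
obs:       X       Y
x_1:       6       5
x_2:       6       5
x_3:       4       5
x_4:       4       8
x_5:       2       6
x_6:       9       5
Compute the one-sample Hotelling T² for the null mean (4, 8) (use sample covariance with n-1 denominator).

Step 1 — sample mean vector:
  mean(X) = (6 + 6 + 4 + 4 + 2 + 9) / 6 = 31/6 = 5.1667
  mean(Y) = (5 + 5 + 5 + 8 + 6 + 5) / 6 = 34/6 = 5.6667
  x̄ = (5.1667, 5.6667),  deviation x̄ - mu_0 = (5.1667, 5.6667) - (4, 8) = (1.1667, -2.3333).

Step 2 — sample covariance matrix, S[i,j] = (1/(n-1)) · Σ_k (x_{k,i} - mean_i) · (x_{k,j} - mean_j), divisor n-1 = 5:
  S[X,X] = ((0.8333)·(0.8333) + (0.8333)·(0.8333) + (-1.1667)·(-1.1667) + (-1.1667)·(-1.1667) + (-3.1667)·(-3.1667) + (3.8333)·(3.8333)) / 5 = 28.8333/5 = 5.7667
  S[X,Y] = ((0.8333)·(-0.6667) + (0.8333)·(-0.6667) + (-1.1667)·(-0.6667) + (-1.1667)·(2.3333) + (-3.1667)·(0.3333) + (3.8333)·(-0.6667)) / 5 = -6.6667/5 = -1.3333
  S[Y,Y] = ((-0.6667)·(-0.6667) + (-0.6667)·(-0.6667) + (-0.6667)·(-0.6667) + (2.3333)·(2.3333) + (0.3333)·(0.3333) + (-0.6667)·(-0.6667)) / 5 = 7.3333/5 = 1.4667
  S = [[5.7667, -1.3333],
 [-1.3333, 1.4667]].

Step 3 — invert S. det(S) = 5.7667·1.4667 - (-1.3333)² = 6.68.
  S^{-1} = (1/det) · [[d, -b], [-b, a]] = [[0.2196, 0.1996],
 [0.1996, 0.8633]].

Step 4 — quadratic form (x̄ - mu_0)^T · S^{-1} · (x̄ - mu_0):
  S^{-1} · (x̄ - mu_0) = (-0.2096, -1.7814),
  (x̄ - mu_0)^T · [...] = (1.1667)·(-0.2096) + (-2.3333)·(-1.7814) = 3.9122.

Step 5 — scale by n: T² = 6 · 3.9122 = 23.4731.

T² ≈ 23.4731


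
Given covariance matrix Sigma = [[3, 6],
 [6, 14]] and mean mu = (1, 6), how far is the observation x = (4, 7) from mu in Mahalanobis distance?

Step 1 — centre the observation: (x - mu) = (3, 1).

Step 2 — invert Sigma. det(Sigma) = 3·14 - (6)² = 6.
  Sigma^{-1} = (1/det) · [[d, -b], [-b, a]] = [[2.3333, -1],
 [-1, 0.5]].

Step 3 — form the quadratic (x - mu)^T · Sigma^{-1} · (x - mu):
  Sigma^{-1} · (x - mu) = (6, -2.5).
  (x - mu)^T · [Sigma^{-1} · (x - mu)] = (3)·(6) + (1)·(-2.5) = 15.5.

Step 4 — take square root: d = √(15.5) ≈ 3.937.

d(x, mu) = √(15.5) ≈ 3.937


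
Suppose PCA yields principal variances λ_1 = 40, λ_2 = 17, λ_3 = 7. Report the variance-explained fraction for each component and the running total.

Step 1 — total variance = trace(Sigma) = Σ λ_i = 40 + 17 + 7 = 64.

Step 2 — fraction explained by component i = λ_i / Σ λ:
  PC1: 40/64 = 0.625
  PC2: 17/64 = 0.2656
  PC3: 7/64 = 0.1094

Step 3 — cumulative fraction after k components = (λ_1 + ... + λ_k) / Σ λ:
  k = 1: 40/64 = 0.625
  k = 2: (40 + 17)/64 = 57/64 = 0.8906
  k = 3: (40 + 17 + 7)/64 = 64/64 = 1

Summary (fraction, with percent):

explained: PC1 0.625 (62.5%), PC2 0.2656 (26.56%), PC3 0.1094 (10.94%);  cumulative: 0.625, 0.8906, 1


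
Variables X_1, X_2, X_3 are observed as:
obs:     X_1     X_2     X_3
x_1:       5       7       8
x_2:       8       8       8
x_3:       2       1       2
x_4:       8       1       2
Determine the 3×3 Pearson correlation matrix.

Step 1 — column means:
  mean(X_1) = (5 + 8 + 2 + 8) / 4 = 23/4 = 5.75
  mean(X_2) = (7 + 8 + 1 + 1) / 4 = 17/4 = 4.25
  mean(X_3) = (8 + 8 + 2 + 2) / 4 = 20/4 = 5

Step 2 — sample variances and covariances s[i,j] = (1/(n-1)) · Σ_k (x_{k,i} - mean_i) · (x_{k,j} - mean_j), with n-1 = 3:
  s[X_1,X_1] = ((-0.75)·(-0.75) + (2.25)·(2.25) + (-3.75)·(-3.75) + (2.25)·(2.25)) / 3 = 24.75/3 = 8.25
  s[X_1,X_2] = ((-0.75)·(2.75) + (2.25)·(3.75) + (-3.75)·(-3.25) + (2.25)·(-3.25)) / 3 = 11.25/3 = 3.75
  s[X_1,X_3] = ((-0.75)·(3) + (2.25)·(3) + (-3.75)·(-3) + (2.25)·(-3)) / 3 = 9/3 = 3
  s[X_2,X_2] = ((2.75)·(2.75) + (3.75)·(3.75) + (-3.25)·(-3.25) + (-3.25)·(-3.25)) / 3 = 42.75/3 = 14.25
  s[X_2,X_3] = ((2.75)·(3) + (3.75)·(3) + (-3.25)·(-3) + (-3.25)·(-3)) / 3 = 39/3 = 13
  s[X_3,X_3] = ((3)·(3) + (3)·(3) + (-3)·(-3) + (-3)·(-3)) / 3 = 36/3 = 12
  Sample standard deviations s_i = √(s[i,i]):
  s(X_1) = √(8.25) = 2.8723
  s(X_2) = √(14.25) = 3.7749
  s(X_3) = √(12) = 3.4641

Step 3 — r_{ij} = s_{ij} / (s_i · s_j):
  r[X_1,X_1] = 1 (diagonal).
  r[X_1,X_2] = 3.75 / (2.8723 · 3.7749) = 3.75 / 10.8426 = 0.3459
  r[X_1,X_3] = 3 / (2.8723 · 3.4641) = 3 / 9.9499 = 0.3015
  r[X_2,X_2] = 1 (diagonal).
  r[X_2,X_3] = 13 / (3.7749 · 3.4641) = 13 / 13.0767 = 0.9941
  r[X_3,X_3] = 1 (diagonal).

R is symmetric with unit diagonal. Assembling:

R = [[1, 0.3459, 0.3015],
 [0.3459, 1, 0.9941],
 [0.3015, 0.9941, 1]]


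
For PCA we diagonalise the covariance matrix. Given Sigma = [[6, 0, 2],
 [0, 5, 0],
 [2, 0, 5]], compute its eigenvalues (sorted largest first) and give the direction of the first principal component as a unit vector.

Step 1 — characteristic polynomial p(λ) = det(λI - Sigma) = λ³ - tr·λ² + c_1·λ - det, where tr = trace, c_1 = sum of the principal 2×2 minors, det = det(Sigma):
  tr = 6 + 5 + 5 = 16,
  c_1 = (6·5 - (0)²) + (6·5 - (2)²) + (5·5 - (0)²) = 30 + 26 + 25 = 81,
  det = 6·(5·5 - (0)²) - (0)·((0)·5 - (0)·(2)) + (2)·((0)·(0) - 5·(2)) = 6·(25) - (0)·(0) + (2)·(-10) = 130.
  So p(λ) = λ³ - 16λ² + 81λ - 130.
Step 2 — look for an integer root (rational root theorem: any rational root is an integer divisor of 130). Testing λ = 5:
  p(5) = 125 - 400 + 405 - 130 = 0  ✓
  Dividing out (λ - 5): p(λ) = (λ - 5)(λ² - 11λ + 26).
Step 3 — remaining eigenvalues from the quadratic λ² - 11λ + 26 = 0:
  Δ = 11² - 4·26 = 121 - 104 = 17,  λ = (11 ± √17)/2 = (11 ± 4.1231)/2 ≈ 7.5616 or 3.4384.
  Sorted: λ_1 = 7.5616,  λ_2 = 5,  λ_3 = 3.4384  (check: sum = 16 = tr ✓).

Step 4 — unit eigenvector for λ_1 ≈ 7.5616: v spans the null space of (Sigma - λ_1 I), whose rows are
  r_1 = (-1.5616, 0, 2),  r_2 = (0, -2.5616, 0),  r_3 = (2, 0, -2.5616).
  v is orthogonal to every row, so take v ∝ r_1 × r_2 = ((0)·(0) - (2)·(-2.5616), (2)·(0) - (-1.5616)·(0), (-1.5616)·(-2.5616) - (0)·(0)) ≈ (5.1231, 0, 4).
  Let u = (5.1231, 0, 4).
  ||u|| = √((5.1231)² + (0)² + (4)²) = √(42.2462) ≈ 6.4997,  v_1 = u/||u|| ≈ (0.7882, 0, 0.6154) (||v_1|| = 1).

λ_1 = 7.5616,  λ_2 = 5,  λ_3 = 3.4384;  v_1 ≈ (0.7882, 0, 0.6154)


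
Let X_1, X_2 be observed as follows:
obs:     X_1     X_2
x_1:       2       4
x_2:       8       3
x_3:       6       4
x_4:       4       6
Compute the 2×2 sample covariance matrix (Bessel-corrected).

Step 1 — column means:
  mean(X_1) = (2 + 8 + 6 + 4) / 4 = 20/4 = 5
  mean(X_2) = (4 + 3 + 4 + 6) / 4 = 17/4 = 4.25

Step 2 — sample covariance S[i,j] = (1/(n-1)) · Σ_k (x_{k,i} - mean_i) · (x_{k,j} - mean_j), with n-1 = 3.
  S[X_1,X_1] = ((-3)·(-3) + (3)·(3) + (1)·(1) + (-1)·(-1)) / 3 = 20/3 = 6.6667
  S[X_1,X_2] = ((-3)·(-0.25) + (3)·(-1.25) + (1)·(-0.25) + (-1)·(1.75)) / 3 = -5/3 = -1.6667
  S[X_2,X_2] = ((-0.25)·(-0.25) + (-1.25)·(-1.25) + (-0.25)·(-0.25) + (1.75)·(1.75)) / 3 = 4.75/3 = 1.5833

S is symmetric (S[j,i] = S[i,j]). Assembling:

S = [[6.6667, -1.6667],
 [-1.6667, 1.5833]]


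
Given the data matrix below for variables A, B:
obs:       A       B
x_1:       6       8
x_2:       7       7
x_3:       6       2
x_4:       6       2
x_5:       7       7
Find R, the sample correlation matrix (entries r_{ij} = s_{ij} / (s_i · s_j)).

Step 1 — column means:
  mean(A) = (6 + 7 + 6 + 6 + 7) / 5 = 32/5 = 6.4
  mean(B) = (8 + 7 + 2 + 2 + 7) / 5 = 26/5 = 5.2

Step 2 — sample variances and covariances s[i,j] = (1/(n-1)) · Σ_k (x_{k,i} - mean_i) · (x_{k,j} - mean_j), with n-1 = 4:
  s[A,A] = ((-0.4)·(-0.4) + (0.6)·(0.6) + (-0.4)·(-0.4) + (-0.4)·(-0.4) + (0.6)·(0.6)) / 4 = 1.2/4 = 0.3
  s[A,B] = ((-0.4)·(2.8) + (0.6)·(1.8) + (-0.4)·(-3.2) + (-0.4)·(-3.2) + (0.6)·(1.8)) / 4 = 3.6/4 = 0.9
  s[B,B] = ((2.8)·(2.8) + (1.8)·(1.8) + (-3.2)·(-3.2) + (-3.2)·(-3.2) + (1.8)·(1.8)) / 4 = 34.8/4 = 8.7
  Sample standard deviations s_i = √(s[i,i]):
  s(A) = √(0.3) = 0.5477
  s(B) = √(8.7) = 2.9496

Step 3 — r_{ij} = s_{ij} / (s_i · s_j):
  r[A,A] = 1 (diagonal).
  r[A,B] = 0.9 / (0.5477 · 2.9496) = 0.9 / 1.6155 = 0.5571
  r[B,B] = 1 (diagonal).

R is symmetric with unit diagonal. Assembling:

R = [[1, 0.5571],
 [0.5571, 1]]


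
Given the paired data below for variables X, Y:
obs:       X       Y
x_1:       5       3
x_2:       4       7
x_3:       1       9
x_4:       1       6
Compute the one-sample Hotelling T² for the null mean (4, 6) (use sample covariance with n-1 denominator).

Step 1 — sample mean vector:
  mean(X) = (5 + 4 + 1 + 1) / 4 = 11/4 = 2.75
  mean(Y) = (3 + 7 + 9 + 6) / 4 = 25/4 = 6.25
  x̄ = (2.75, 6.25),  deviation x̄ - mu_0 = (2.75, 6.25) - (4, 6) = (-1.25, 0.25).

Step 2 — sample covariance matrix, S[i,j] = (1/(n-1)) · Σ_k (x_{k,i} - mean_i) · (x_{k,j} - mean_j), divisor n-1 = 3:
  S[X,X] = ((2.25)·(2.25) + (1.25)·(1.25) + (-1.75)·(-1.75) + (-1.75)·(-1.75)) / 3 = 12.75/3 = 4.25
  S[X,Y] = ((2.25)·(-3.25) + (1.25)·(0.75) + (-1.75)·(2.75) + (-1.75)·(-0.25)) / 3 = -10.75/3 = -3.5833
  S[Y,Y] = ((-3.25)·(-3.25) + (0.75)·(0.75) + (2.75)·(2.75) + (-0.25)·(-0.25)) / 3 = 18.75/3 = 6.25
  S = [[4.25, -3.5833],
 [-3.5833, 6.25]].

Step 3 — invert S. det(S) = 4.25·6.25 - (-3.5833)² = 13.7222.
  S^{-1} = (1/det) · [[d, -b], [-b, a]] = [[0.4555, 0.2611],
 [0.2611, 0.3097]].

Step 4 — quadratic form (x̄ - mu_0)^T · S^{-1} · (x̄ - mu_0):
  S^{-1} · (x̄ - mu_0) = (-0.504, -0.249),
  (x̄ - mu_0)^T · [...] = (-1.25)·(-0.504) + (0.25)·(-0.249) = 0.5678.

Step 5 — scale by n: T² = 4 · 0.5678 = 2.2713.

T² ≈ 2.2713


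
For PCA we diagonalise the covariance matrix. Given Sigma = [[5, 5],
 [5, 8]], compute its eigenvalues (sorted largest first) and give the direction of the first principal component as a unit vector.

Step 1 — characteristic polynomial of 2×2 Sigma:
  det(Sigma - λI) = λ² - trace · λ + det = 0.
  trace = 5 + 8 = 13, det = 5·8 - (5)² = 15.
Step 2 — discriminant:
  Δ = trace² - 4·det = 169 - 60 = 109.
Step 3 — eigenvalues:
  λ = (trace ± √Δ)/2 = (13 ± 10.4403)/2,
  λ_1 = 11.7202,  λ_2 = 1.2798.

Step 4 — unit eigenvector for λ_1: solve (Sigma - λ_1 I)v = 0. First row:
  (5 - 11.7202)·v_x + (5)·v_y = 0, i.e. (-6.7202)·v_x + (5)·v_y = 0,
  so v ∝ (b, λ_1 - a) = (5, 6.7202) = u.
  ||u|| = √((5)² + (6.7202)²) = √(70.1605) ≈ 8.3762,
  v_1 = u/||u|| ≈ (0.5969, 0.8023) (||v_1|| = 1).

λ_1 = 11.7202,  λ_2 = 1.2798;  v_1 ≈ (0.5969, 0.8023)


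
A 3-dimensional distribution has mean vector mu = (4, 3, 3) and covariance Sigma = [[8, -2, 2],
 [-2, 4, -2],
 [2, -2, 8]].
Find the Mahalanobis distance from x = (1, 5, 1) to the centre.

Step 1 — centre the observation: (x - mu) = (-3, 2, -2).

Step 2 — invert Sigma (cofactor / det for 3×3, or solve directly):
  Sigma^{-1} = [[0.1458, 0.0625, -0.0208],
 [0.0625, 0.3125, 0.0625],
 [-0.0208, 0.0625, 0.1458]].

Step 3 — form the quadratic (x - mu)^T · Sigma^{-1} · (x - mu):
  Sigma^{-1} · (x - mu) = (-0.2708, 0.3125, -0.1042).
  (x - mu)^T · [Sigma^{-1} · (x - mu)] = (-3)·(-0.2708) + (2)·(0.3125) + (-2)·(-0.1042) = 1.6458.

Step 4 — take square root: d = √(1.6458) ≈ 1.2829.

d(x, mu) = √(1.6458) ≈ 1.2829


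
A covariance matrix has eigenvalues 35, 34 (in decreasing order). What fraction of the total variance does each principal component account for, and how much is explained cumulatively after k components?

Step 1 — total variance = trace(Sigma) = Σ λ_i = 35 + 34 = 69.

Step 2 — fraction explained by component i = λ_i / Σ λ:
  PC1: 35/69 = 0.5072
  PC2: 34/69 = 0.4928

Step 3 — cumulative fraction after k components = (λ_1 + ... + λ_k) / Σ λ:
  k = 1: 35/69 = 0.5072
  k = 2: (35 + 34)/69 = 69/69 = 1

Summary (fraction, with percent):

explained: PC1 0.5072 (50.72%), PC2 0.4928 (49.28%);  cumulative: 0.5072, 1


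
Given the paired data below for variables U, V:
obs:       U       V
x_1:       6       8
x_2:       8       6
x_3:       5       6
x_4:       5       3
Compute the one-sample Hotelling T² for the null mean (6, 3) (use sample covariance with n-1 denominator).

Step 1 — sample mean vector:
  mean(U) = (6 + 8 + 5 + 5) / 4 = 24/4 = 6
  mean(V) = (8 + 6 + 6 + 3) / 4 = 23/4 = 5.75
  x̄ = (6, 5.75),  deviation x̄ - mu_0 = (6, 5.75) - (6, 3) = (0, 2.75).

Step 2 — sample covariance matrix, S[i,j] = (1/(n-1)) · Σ_k (x_{k,i} - mean_i) · (x_{k,j} - mean_j), divisor n-1 = 3:
  S[U,U] = ((0)·(0) + (2)·(2) + (-1)·(-1) + (-1)·(-1)) / 3 = 6/3 = 2
  S[U,V] = ((0)·(2.25) + (2)·(0.25) + (-1)·(0.25) + (-1)·(-2.75)) / 3 = 3/3 = 1
  S[V,V] = ((2.25)·(2.25) + (0.25)·(0.25) + (0.25)·(0.25) + (-2.75)·(-2.75)) / 3 = 12.75/3 = 4.25
  S = [[2, 1],
 [1, 4.25]].

Step 3 — invert S. det(S) = 2·4.25 - (1)² = 7.5.
  S^{-1} = (1/det) · [[d, -b], [-b, a]] = [[0.5667, -0.1333],
 [-0.1333, 0.2667]].

Step 4 — quadratic form (x̄ - mu_0)^T · S^{-1} · (x̄ - mu_0):
  S^{-1} · (x̄ - mu_0) = (-0.3667, 0.7333),
  (x̄ - mu_0)^T · [...] = (0)·(-0.3667) + (2.75)·(0.7333) = 2.0167.

Step 5 — scale by n: T² = 4 · 2.0167 = 8.0667.

T² ≈ 8.0667


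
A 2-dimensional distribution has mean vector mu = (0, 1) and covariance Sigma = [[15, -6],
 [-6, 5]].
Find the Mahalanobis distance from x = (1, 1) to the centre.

Step 1 — centre the observation: (x - mu) = (1, 0).

Step 2 — invert Sigma. det(Sigma) = 15·5 - (-6)² = 39.
  Sigma^{-1} = (1/det) · [[d, -b], [-b, a]] = [[0.1282, 0.1538],
 [0.1538, 0.3846]].

Step 3 — form the quadratic (x - mu)^T · Sigma^{-1} · (x - mu):
  Sigma^{-1} · (x - mu) = (0.1282, 0.1538).
  (x - mu)^T · [Sigma^{-1} · (x - mu)] = (1)·(0.1282) + (0)·(0.1538) = 0.1282.

Step 4 — take square root: d = √(0.1282) ≈ 0.3581.

d(x, mu) = √(0.1282) ≈ 0.3581


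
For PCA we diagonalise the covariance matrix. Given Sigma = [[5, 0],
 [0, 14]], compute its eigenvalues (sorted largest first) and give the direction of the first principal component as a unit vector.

Step 1 — characteristic polynomial of 2×2 Sigma:
  det(Sigma - λI) = λ² - trace · λ + det = 0.
  trace = 5 + 14 = 19, det = 5·14 - (0)² = 70.
Step 2 — discriminant:
  Δ = trace² - 4·det = 361 - 280 = 81.
Step 3 — eigenvalues:
  λ = (trace ± √Δ)/2 = (19 ± 9)/2,
  λ_1 = 14,  λ_2 = 5.

Step 4 — unit eigenvector for λ_1: Sigma is diagonal, so its eigenvectors are the coordinate axes. λ_1 = 14 is the diagonal entry on the second coordinate axis, hence
  v_1 = (0, 1) (||v_1|| = 1).

λ_1 = 14,  λ_2 = 5;  v_1 ≈ (0, 1)


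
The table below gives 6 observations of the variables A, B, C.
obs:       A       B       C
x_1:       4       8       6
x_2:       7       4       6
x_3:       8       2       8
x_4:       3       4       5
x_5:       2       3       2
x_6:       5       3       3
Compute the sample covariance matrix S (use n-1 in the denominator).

Step 1 — column means:
  mean(A) = (4 + 7 + 8 + 3 + 2 + 5) / 6 = 29/6 = 4.8333
  mean(B) = (8 + 4 + 2 + 4 + 3 + 3) / 6 = 24/6 = 4
  mean(C) = (6 + 6 + 8 + 5 + 2 + 3) / 6 = 30/6 = 5

Step 2 — sample covariance S[i,j] = (1/(n-1)) · Σ_k (x_{k,i} - mean_i) · (x_{k,j} - mean_j), with n-1 = 5.
  S[A,A] = ((-0.8333)·(-0.8333) + (2.1667)·(2.1667) + (3.1667)·(3.1667) + (-1.8333)·(-1.8333) + (-2.8333)·(-2.8333) + (0.1667)·(0.1667)) / 5 = 26.8333/5 = 5.3667
  S[A,B] = ((-0.8333)·(4) + (2.1667)·(0) + (3.1667)·(-2) + (-1.8333)·(0) + (-2.8333)·(-1) + (0.1667)·(-1)) / 5 = -7/5 = -1.4
  S[A,C] = ((-0.8333)·(1) + (2.1667)·(1) + (3.1667)·(3) + (-1.8333)·(0) + (-2.8333)·(-3) + (0.1667)·(-2)) / 5 = 19/5 = 3.8
  S[B,B] = ((4)·(4) + (0)·(0) + (-2)·(-2) + (0)·(0) + (-1)·(-1) + (-1)·(-1)) / 5 = 22/5 = 4.4
  S[B,C] = ((4)·(1) + (0)·(1) + (-2)·(3) + (0)·(0) + (-1)·(-3) + (-1)·(-2)) / 5 = 3/5 = 0.6
  S[C,C] = ((1)·(1) + (1)·(1) + (3)·(3) + (0)·(0) + (-3)·(-3) + (-2)·(-2)) / 5 = 24/5 = 4.8

S is symmetric (S[j,i] = S[i,j]). Assembling:

S = [[5.3667, -1.4, 3.8],
 [-1.4, 4.4, 0.6],
 [3.8, 0.6, 4.8]]


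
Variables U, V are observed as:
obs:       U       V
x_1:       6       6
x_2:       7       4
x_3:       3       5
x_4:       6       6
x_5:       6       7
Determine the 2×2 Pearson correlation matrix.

Step 1 — column means:
  mean(U) = (6 + 7 + 3 + 6 + 6) / 5 = 28/5 = 5.6
  mean(V) = (6 + 4 + 5 + 6 + 7) / 5 = 28/5 = 5.6

Step 2 — sample variances and covariances s[i,j] = (1/(n-1)) · Σ_k (x_{k,i} - mean_i) · (x_{k,j} - mean_j), with n-1 = 4:
  s[U,U] = ((0.4)·(0.4) + (1.4)·(1.4) + (-2.6)·(-2.6) + (0.4)·(0.4) + (0.4)·(0.4)) / 4 = 9.2/4 = 2.3
  s[U,V] = ((0.4)·(0.4) + (1.4)·(-1.6) + (-2.6)·(-0.6) + (0.4)·(0.4) + (0.4)·(1.4)) / 4 = 0.2/4 = 0.05
  s[V,V] = ((0.4)·(0.4) + (-1.6)·(-1.6) + (-0.6)·(-0.6) + (0.4)·(0.4) + (1.4)·(1.4)) / 4 = 5.2/4 = 1.3
  Sample standard deviations s_i = √(s[i,i]):
  s(U) = √(2.3) = 1.5166
  s(V) = √(1.3) = 1.1402

Step 3 — r_{ij} = s_{ij} / (s_i · s_j):
  r[U,U] = 1 (diagonal).
  r[U,V] = 0.05 / (1.5166 · 1.1402) = 0.05 / 1.7292 = 0.0289
  r[V,V] = 1 (diagonal).

R is symmetric with unit diagonal. Assembling:

R = [[1, 0.0289],
 [0.0289, 1]]


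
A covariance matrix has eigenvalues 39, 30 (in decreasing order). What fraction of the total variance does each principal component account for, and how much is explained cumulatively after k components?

Step 1 — total variance = trace(Sigma) = Σ λ_i = 39 + 30 = 69.

Step 2 — fraction explained by component i = λ_i / Σ λ:
  PC1: 39/69 = 0.5652
  PC2: 30/69 = 0.4348

Step 3 — cumulative fraction after k components = (λ_1 + ... + λ_k) / Σ λ:
  k = 1: 39/69 = 0.5652
  k = 2: (39 + 30)/69 = 69/69 = 1

Summary (fraction, with percent):

explained: PC1 0.5652 (56.52%), PC2 0.4348 (43.48%);  cumulative: 0.5652, 1


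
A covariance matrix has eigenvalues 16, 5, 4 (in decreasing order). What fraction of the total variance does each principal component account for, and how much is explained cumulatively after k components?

Step 1 — total variance = trace(Sigma) = Σ λ_i = 16 + 5 + 4 = 25.

Step 2 — fraction explained by component i = λ_i / Σ λ:
  PC1: 16/25 = 0.64
  PC2: 5/25 = 0.2
  PC3: 4/25 = 0.16

Step 3 — cumulative fraction after k components = (λ_1 + ... + λ_k) / Σ λ:
  k = 1: 16/25 = 0.64
  k = 2: (16 + 5)/25 = 21/25 = 0.84
  k = 3: (16 + 5 + 4)/25 = 25/25 = 1

Summary (fraction, with percent):

explained: PC1 0.64 (64%), PC2 0.2 (20%), PC3 0.16 (16%);  cumulative: 0.64, 0.84, 1


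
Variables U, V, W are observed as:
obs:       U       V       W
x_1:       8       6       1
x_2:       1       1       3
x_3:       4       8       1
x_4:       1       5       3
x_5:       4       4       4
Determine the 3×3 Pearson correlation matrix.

Step 1 — column means:
  mean(U) = (8 + 1 + 4 + 1 + 4) / 5 = 18/5 = 3.6
  mean(V) = (6 + 1 + 8 + 5 + 4) / 5 = 24/5 = 4.8
  mean(W) = (1 + 3 + 1 + 3 + 4) / 5 = 12/5 = 2.4

Step 2 — sample variances and covariances s[i,j] = (1/(n-1)) · Σ_k (x_{k,i} - mean_i) · (x_{k,j} - mean_j), with n-1 = 4:
  s[U,U] = ((4.4)·(4.4) + (-2.6)·(-2.6) + (0.4)·(0.4) + (-2.6)·(-2.6) + (0.4)·(0.4)) / 4 = 33.2/4 = 8.3
  s[U,V] = ((4.4)·(1.2) + (-2.6)·(-3.8) + (0.4)·(3.2) + (-2.6)·(0.2) + (0.4)·(-0.8)) / 4 = 15.6/4 = 3.9
  s[U,W] = ((4.4)·(-1.4) + (-2.6)·(0.6) + (0.4)·(-1.4) + (-2.6)·(0.6) + (0.4)·(1.6)) / 4 = -9.2/4 = -2.3
  s[V,V] = ((1.2)·(1.2) + (-3.8)·(-3.8) + (3.2)·(3.2) + (0.2)·(0.2) + (-0.8)·(-0.8)) / 4 = 26.8/4 = 6.7
  s[V,W] = ((1.2)·(-1.4) + (-3.8)·(0.6) + (3.2)·(-1.4) + (0.2)·(0.6) + (-0.8)·(1.6)) / 4 = -9.6/4 = -2.4
  s[W,W] = ((-1.4)·(-1.4) + (0.6)·(0.6) + (-1.4)·(-1.4) + (0.6)·(0.6) + (1.6)·(1.6)) / 4 = 7.2/4 = 1.8
  Sample standard deviations s_i = √(s[i,i]):
  s(U) = √(8.3) = 2.881
  s(V) = √(6.7) = 2.5884
  s(W) = √(1.8) = 1.3416

Step 3 — r_{ij} = s_{ij} / (s_i · s_j):
  r[U,U] = 1 (diagonal).
  r[U,V] = 3.9 / (2.881 · 2.5884) = 3.9 / 7.4572 = 0.523
  r[U,W] = -2.3 / (2.881 · 1.3416) = -2.3 / 3.8652 = -0.595
  r[V,V] = 1 (diagonal).
  r[V,W] = -2.4 / (2.5884 · 1.3416) = -2.4 / 3.4728 = -0.6911
  r[W,W] = 1 (diagonal).

R is symmetric with unit diagonal. Assembling:

R = [[1, 0.523, -0.595],
 [0.523, 1, -0.6911],
 [-0.595, -0.6911, 1]]


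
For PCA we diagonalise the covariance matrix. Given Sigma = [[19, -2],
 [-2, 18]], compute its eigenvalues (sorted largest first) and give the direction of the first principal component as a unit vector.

Step 1 — characteristic polynomial of 2×2 Sigma:
  det(Sigma - λI) = λ² - trace · λ + det = 0.
  trace = 19 + 18 = 37, det = 19·18 - (-2)² = 338.
Step 2 — discriminant:
  Δ = trace² - 4·det = 1369 - 1352 = 17.
Step 3 — eigenvalues:
  λ = (trace ± √Δ)/2 = (37 ± 4.1231)/2,
  λ_1 = 20.5616,  λ_2 = 16.4384.

Step 4 — unit eigenvector for λ_1: solve (Sigma - λ_1 I)v = 0. First row:
  (19 - 20.5616)·v_x + (-2)·v_y = 0, i.e. (-1.5616)·v_x + (-2)·v_y = 0,
  so v ∝ (b, λ_1 - a) = (-2, 1.5616); multiply by -1 so the first entry is positive: u = (2, -1.5616).
  ||u|| = √((2)² + (-1.5616)²) = √(6.4384) ≈ 2.5374,
  v_1 = u/||u|| ≈ (0.7882, -0.6154) (||v_1|| = 1).

λ_1 = 20.5616,  λ_2 = 16.4384;  v_1 ≈ (0.7882, -0.6154)


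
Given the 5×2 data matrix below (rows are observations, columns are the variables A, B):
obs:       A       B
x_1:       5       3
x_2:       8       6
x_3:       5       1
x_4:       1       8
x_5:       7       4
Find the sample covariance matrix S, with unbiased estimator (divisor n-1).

Step 1 — column means:
  mean(A) = (5 + 8 + 5 + 1 + 7) / 5 = 26/5 = 5.2
  mean(B) = (3 + 6 + 1 + 8 + 4) / 5 = 22/5 = 4.4

Step 2 — sample covariance S[i,j] = (1/(n-1)) · Σ_k (x_{k,i} - mean_i) · (x_{k,j} - mean_j), with n-1 = 4.
  S[A,A] = ((-0.2)·(-0.2) + (2.8)·(2.8) + (-0.2)·(-0.2) + (-4.2)·(-4.2) + (1.8)·(1.8)) / 4 = 28.8/4 = 7.2
  S[A,B] = ((-0.2)·(-1.4) + (2.8)·(1.6) + (-0.2)·(-3.4) + (-4.2)·(3.6) + (1.8)·(-0.4)) / 4 = -10.4/4 = -2.6
  S[B,B] = ((-1.4)·(-1.4) + (1.6)·(1.6) + (-3.4)·(-3.4) + (3.6)·(3.6) + (-0.4)·(-0.4)) / 4 = 29.2/4 = 7.3

S is symmetric (S[j,i] = S[i,j]). Assembling:

S = [[7.2, -2.6],
 [-2.6, 7.3]]


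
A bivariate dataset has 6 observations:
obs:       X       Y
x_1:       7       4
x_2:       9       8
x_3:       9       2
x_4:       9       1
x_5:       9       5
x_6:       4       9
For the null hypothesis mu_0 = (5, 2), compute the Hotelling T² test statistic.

Step 1 — sample mean vector:
  mean(X) = (7 + 9 + 9 + 9 + 9 + 4) / 6 = 47/6 = 7.8333
  mean(Y) = (4 + 8 + 2 + 1 + 5 + 9) / 6 = 29/6 = 4.8333
  x̄ = (7.8333, 4.8333),  deviation x̄ - mu_0 = (7.8333, 4.8333) - (5, 2) = (2.8333, 2.8333).

Step 2 — sample covariance matrix, S[i,j] = (1/(n-1)) · Σ_k (x_{k,i} - mean_i) · (x_{k,j} - mean_j), divisor n-1 = 5:
  S[X,X] = ((-0.8333)·(-0.8333) + (1.1667)·(1.1667) + (1.1667)·(1.1667) + (1.1667)·(1.1667) + (1.1667)·(1.1667) + (-3.8333)·(-3.8333)) / 5 = 20.8333/5 = 4.1667
  S[X,Y] = ((-0.8333)·(-0.8333) + (1.1667)·(3.1667) + (1.1667)·(-2.8333) + (1.1667)·(-3.8333) + (1.1667)·(0.1667) + (-3.8333)·(4.1667)) / 5 = -19.1667/5 = -3.8333
  S[Y,Y] = ((-0.8333)·(-0.8333) + (3.1667)·(3.1667) + (-2.8333)·(-2.8333) + (-3.8333)·(-3.8333) + (0.1667)·(0.1667) + (4.1667)·(4.1667)) / 5 = 50.8333/5 = 10.1667
  S = [[4.1667, -3.8333],
 [-3.8333, 10.1667]].

Step 3 — invert S. det(S) = 4.1667·10.1667 - (-3.8333)² = 27.6667.
  S^{-1} = (1/det) · [[d, -b], [-b, a]] = [[0.3675, 0.1386],
 [0.1386, 0.1506]].

Step 4 — quadratic form (x̄ - mu_0)^T · S^{-1} · (x̄ - mu_0):
  S^{-1} · (x̄ - mu_0) = (1.4337, 0.8193),
  (x̄ - mu_0)^T · [...] = (2.8333)·(1.4337) + (2.8333)·(0.8193) = 6.3835.

Step 5 — scale by n: T² = 6 · 6.3835 = 38.3012.

T² ≈ 38.3012


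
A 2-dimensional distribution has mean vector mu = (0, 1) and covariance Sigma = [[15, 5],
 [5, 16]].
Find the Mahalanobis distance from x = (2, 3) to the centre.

Step 1 — centre the observation: (x - mu) = (2, 2).

Step 2 — invert Sigma. det(Sigma) = 15·16 - (5)² = 215.
  Sigma^{-1} = (1/det) · [[d, -b], [-b, a]] = [[0.0744, -0.0233],
 [-0.0233, 0.0698]].

Step 3 — form the quadratic (x - mu)^T · Sigma^{-1} · (x - mu):
  Sigma^{-1} · (x - mu) = (0.1023, 0.093).
  (x - mu)^T · [Sigma^{-1} · (x - mu)] = (2)·(0.1023) + (2)·(0.093) = 0.3907.

Step 4 — take square root: d = √(0.3907) ≈ 0.6251.

d(x, mu) = √(0.3907) ≈ 0.6251


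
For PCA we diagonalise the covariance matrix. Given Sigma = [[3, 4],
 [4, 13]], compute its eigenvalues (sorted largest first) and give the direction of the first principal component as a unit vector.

Step 1 — characteristic polynomial of 2×2 Sigma:
  det(Sigma - λI) = λ² - trace · λ + det = 0.
  trace = 3 + 13 = 16, det = 3·13 - (4)² = 23.
Step 2 — discriminant:
  Δ = trace² - 4·det = 256 - 92 = 164.
Step 3 — eigenvalues:
  λ = (trace ± √Δ)/2 = (16 ± 12.8062)/2,
  λ_1 = 14.4031,  λ_2 = 1.5969.

Step 4 — unit eigenvector for λ_1: solve (Sigma - λ_1 I)v = 0. First row:
  (3 - 14.4031)·v_x + (4)·v_y = 0, i.e. (-11.4031)·v_x + (4)·v_y = 0,
  so v ∝ (b, λ_1 - a) = (4, 11.4031) = u.
  ||u|| = √((4)² + (11.4031)²) = √(146.0312) ≈ 12.0843,
  v_1 = u/||u|| ≈ (0.331, 0.9436) (||v_1|| = 1).

λ_1 = 14.4031,  λ_2 = 1.5969;  v_1 ≈ (0.331, 0.9436)


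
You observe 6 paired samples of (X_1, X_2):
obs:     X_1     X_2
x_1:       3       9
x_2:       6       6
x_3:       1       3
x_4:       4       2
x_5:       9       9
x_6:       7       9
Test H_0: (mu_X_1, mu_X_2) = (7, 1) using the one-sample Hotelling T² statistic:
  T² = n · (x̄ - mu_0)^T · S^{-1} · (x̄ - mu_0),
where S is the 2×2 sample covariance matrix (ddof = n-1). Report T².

Step 1 — sample mean vector:
  mean(X_1) = (3 + 6 + 1 + 4 + 9 + 7) / 6 = 30/6 = 5
  mean(X_2) = (9 + 6 + 3 + 2 + 9 + 9) / 6 = 38/6 = 6.3333
  x̄ = (5, 6.3333),  deviation x̄ - mu_0 = (5, 6.3333) - (7, 1) = (-2, 5.3333).

Step 2 — sample covariance matrix, S[i,j] = (1/(n-1)) · Σ_k (x_{k,i} - mean_i) · (x_{k,j} - mean_j), divisor n-1 = 5:
  S[X_1,X_1] = ((-2)·(-2) + (1)·(1) + (-4)·(-4) + (-1)·(-1) + (4)·(4) + (2)·(2)) / 5 = 42/5 = 8.4
  S[X_1,X_2] = ((-2)·(2.6667) + (1)·(-0.3333) + (-4)·(-3.3333) + (-1)·(-4.3333) + (4)·(2.6667) + (2)·(2.6667)) / 5 = 28/5 = 5.6
  S[X_2,X_2] = ((2.6667)·(2.6667) + (-0.3333)·(-0.3333) + (-3.3333)·(-3.3333) + (-4.3333)·(-4.3333) + (2.6667)·(2.6667) + (2.6667)·(2.6667)) / 5 = 51.3333/5 = 10.2667
  S = [[8.4, 5.6],
 [5.6, 10.2667]].

Step 3 — invert S. det(S) = 8.4·10.2667 - (5.6)² = 54.88.
  S^{-1} = (1/det) · [[d, -b], [-b, a]] = [[0.1871, -0.102],
 [-0.102, 0.1531]].

Step 4 — quadratic form (x̄ - mu_0)^T · S^{-1} · (x̄ - mu_0):
  S^{-1} · (x̄ - mu_0) = (-0.9184, 1.0204),
  (x̄ - mu_0)^T · [...] = (-2)·(-0.9184) + (5.3333)·(1.0204) = 7.2789.

Step 5 — scale by n: T² = 6 · 7.2789 = 43.6735.

T² ≈ 43.6735


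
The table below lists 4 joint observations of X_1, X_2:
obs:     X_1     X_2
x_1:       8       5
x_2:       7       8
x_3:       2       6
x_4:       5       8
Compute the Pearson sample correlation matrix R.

Step 1 — column means:
  mean(X_1) = (8 + 7 + 2 + 5) / 4 = 22/4 = 5.5
  mean(X_2) = (5 + 8 + 6 + 8) / 4 = 27/4 = 6.75

Step 2 — sample variances and covariances s[i,j] = (1/(n-1)) · Σ_k (x_{k,i} - mean_i) · (x_{k,j} - mean_j), with n-1 = 3:
  s[X_1,X_1] = ((2.5)·(2.5) + (1.5)·(1.5) + (-3.5)·(-3.5) + (-0.5)·(-0.5)) / 3 = 21/3 = 7
  s[X_1,X_2] = ((2.5)·(-1.75) + (1.5)·(1.25) + (-3.5)·(-0.75) + (-0.5)·(1.25)) / 3 = -0.5/3 = -0.1667
  s[X_2,X_2] = ((-1.75)·(-1.75) + (1.25)·(1.25) + (-0.75)·(-0.75) + (1.25)·(1.25)) / 3 = 6.75/3 = 2.25
  Sample standard deviations s_i = √(s[i,i]):
  s(X_1) = √(7) = 2.6458
  s(X_2) = √(2.25) = 1.5

Step 3 — r_{ij} = s_{ij} / (s_i · s_j):
  r[X_1,X_1] = 1 (diagonal).
  r[X_1,X_2] = -0.1667 / (2.6458 · 1.5) = -0.1667 / 3.9686 = -0.042
  r[X_2,X_2] = 1 (diagonal).

R is symmetric with unit diagonal. Assembling:

R = [[1, -0.042],
 [-0.042, 1]]


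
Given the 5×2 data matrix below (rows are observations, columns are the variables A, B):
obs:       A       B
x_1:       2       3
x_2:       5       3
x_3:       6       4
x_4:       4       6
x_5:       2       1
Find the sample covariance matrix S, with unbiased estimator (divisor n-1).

Step 1 — column means:
  mean(A) = (2 + 5 + 6 + 4 + 2) / 5 = 19/5 = 3.8
  mean(B) = (3 + 3 + 4 + 6 + 1) / 5 = 17/5 = 3.4

Step 2 — sample covariance S[i,j] = (1/(n-1)) · Σ_k (x_{k,i} - mean_i) · (x_{k,j} - mean_j), with n-1 = 4.
  S[A,A] = ((-1.8)·(-1.8) + (1.2)·(1.2) + (2.2)·(2.2) + (0.2)·(0.2) + (-1.8)·(-1.8)) / 4 = 12.8/4 = 3.2
  S[A,B] = ((-1.8)·(-0.4) + (1.2)·(-0.4) + (2.2)·(0.6) + (0.2)·(2.6) + (-1.8)·(-2.4)) / 4 = 6.4/4 = 1.6
  S[B,B] = ((-0.4)·(-0.4) + (-0.4)·(-0.4) + (0.6)·(0.6) + (2.6)·(2.6) + (-2.4)·(-2.4)) / 4 = 13.2/4 = 3.3

S is symmetric (S[j,i] = S[i,j]). Assembling:

S = [[3.2, 1.6],
 [1.6, 3.3]]


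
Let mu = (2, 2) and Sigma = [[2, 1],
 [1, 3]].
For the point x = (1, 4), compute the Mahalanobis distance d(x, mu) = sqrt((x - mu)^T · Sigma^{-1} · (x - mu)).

Step 1 — centre the observation: (x - mu) = (-1, 2).

Step 2 — invert Sigma. det(Sigma) = 2·3 - (1)² = 5.
  Sigma^{-1} = (1/det) · [[d, -b], [-b, a]] = [[0.6, -0.2],
 [-0.2, 0.4]].

Step 3 — form the quadratic (x - mu)^T · Sigma^{-1} · (x - mu):
  Sigma^{-1} · (x - mu) = (-1, 1).
  (x - mu)^T · [Sigma^{-1} · (x - mu)] = (-1)·(-1) + (2)·(1) = 3.

Step 4 — take square root: d = √(3) ≈ 1.7321.

d(x, mu) = √(3) ≈ 1.7321


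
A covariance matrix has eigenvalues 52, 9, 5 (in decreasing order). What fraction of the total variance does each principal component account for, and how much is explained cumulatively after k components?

Step 1 — total variance = trace(Sigma) = Σ λ_i = 52 + 9 + 5 = 66.

Step 2 — fraction explained by component i = λ_i / Σ λ:
  PC1: 52/66 = 0.7879
  PC2: 9/66 = 0.1364
  PC3: 5/66 = 0.0758

Step 3 — cumulative fraction after k components = (λ_1 + ... + λ_k) / Σ λ:
  k = 1: 52/66 = 0.7879
  k = 2: (52 + 9)/66 = 61/66 = 0.9242
  k = 3: (52 + 9 + 5)/66 = 66/66 = 1

Summary (fraction, with percent):

explained: PC1 0.7879 (78.79%), PC2 0.1364 (13.64%), PC3 0.0758 (7.58%);  cumulative: 0.7879, 0.9242, 1


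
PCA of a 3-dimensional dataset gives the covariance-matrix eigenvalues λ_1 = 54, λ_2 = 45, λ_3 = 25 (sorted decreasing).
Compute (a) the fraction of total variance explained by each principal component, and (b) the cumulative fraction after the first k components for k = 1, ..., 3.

Step 1 — total variance = trace(Sigma) = Σ λ_i = 54 + 45 + 25 = 124.

Step 2 — fraction explained by component i = λ_i / Σ λ:
  PC1: 54/124 = 0.4355
  PC2: 45/124 = 0.3629
  PC3: 25/124 = 0.2016

Step 3 — cumulative fraction after k components = (λ_1 + ... + λ_k) / Σ λ:
  k = 1: 54/124 = 0.4355
  k = 2: (54 + 45)/124 = 99/124 = 0.7984
  k = 3: (54 + 45 + 25)/124 = 124/124 = 1

Summary (fraction, with percent):

explained: PC1 0.4355 (43.55%), PC2 0.3629 (36.29%), PC3 0.2016 (20.16%);  cumulative: 0.4355, 0.7984, 1


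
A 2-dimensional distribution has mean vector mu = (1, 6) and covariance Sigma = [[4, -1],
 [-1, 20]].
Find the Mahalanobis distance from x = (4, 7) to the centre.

Step 1 — centre the observation: (x - mu) = (3, 1).

Step 2 — invert Sigma. det(Sigma) = 4·20 - (-1)² = 79.
  Sigma^{-1} = (1/det) · [[d, -b], [-b, a]] = [[0.2532, 0.0127],
 [0.0127, 0.0506]].

Step 3 — form the quadratic (x - mu)^T · Sigma^{-1} · (x - mu):
  Sigma^{-1} · (x - mu) = (0.7722, 0.0886).
  (x - mu)^T · [Sigma^{-1} · (x - mu)] = (3)·(0.7722) + (1)·(0.0886) = 2.4051.

Step 4 — take square root: d = √(2.4051) ≈ 1.5508.

d(x, mu) = √(2.4051) ≈ 1.5508


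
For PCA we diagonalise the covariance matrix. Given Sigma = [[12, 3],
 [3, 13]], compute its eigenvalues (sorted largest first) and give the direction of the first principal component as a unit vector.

Step 1 — characteristic polynomial of 2×2 Sigma:
  det(Sigma - λI) = λ² - trace · λ + det = 0.
  trace = 12 + 13 = 25, det = 12·13 - (3)² = 147.
Step 2 — discriminant:
  Δ = trace² - 4·det = 625 - 588 = 37.
Step 3 — eigenvalues:
  λ = (trace ± √Δ)/2 = (25 ± 6.0828)/2,
  λ_1 = 15.5414,  λ_2 = 9.4586.

Step 4 — unit eigenvector for λ_1: solve (Sigma - λ_1 I)v = 0. First row:
  (12 - 15.5414)·v_x + (3)·v_y = 0, i.e. (-3.5414)·v_x + (3)·v_y = 0,
  so v ∝ (b, λ_1 - a) = (3, 3.5414) = u.
  ||u|| = √((3)² + (3.5414)²) = √(21.5414) ≈ 4.6413,
  v_1 = u/||u|| ≈ (0.6464, 0.763) (||v_1|| = 1).

λ_1 = 15.5414,  λ_2 = 9.4586;  v_1 ≈ (0.6464, 0.763)


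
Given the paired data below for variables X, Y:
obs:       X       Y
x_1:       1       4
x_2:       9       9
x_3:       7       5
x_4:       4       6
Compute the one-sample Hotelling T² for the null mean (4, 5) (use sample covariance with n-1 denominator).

Step 1 — sample mean vector:
  mean(X) = (1 + 9 + 7 + 4) / 4 = 21/4 = 5.25
  mean(Y) = (4 + 9 + 5 + 6) / 4 = 24/4 = 6
  x̄ = (5.25, 6),  deviation x̄ - mu_0 = (5.25, 6) - (4, 5) = (1.25, 1).

Step 2 — sample covariance matrix, S[i,j] = (1/(n-1)) · Σ_k (x_{k,i} - mean_i) · (x_{k,j} - mean_j), divisor n-1 = 3:
  S[X,X] = ((-4.25)·(-4.25) + (3.75)·(3.75) + (1.75)·(1.75) + (-1.25)·(-1.25)) / 3 = 36.75/3 = 12.25
  S[X,Y] = ((-4.25)·(-2) + (3.75)·(3) + (1.75)·(-1) + (-1.25)·(0)) / 3 = 18/3 = 6
  S[Y,Y] = ((-2)·(-2) + (3)·(3) + (-1)·(-1) + (0)·(0)) / 3 = 14/3 = 4.6667
  S = [[12.25, 6],
 [6, 4.6667]].

Step 3 — invert S. det(S) = 12.25·4.6667 - (6)² = 21.1667.
  S^{-1} = (1/det) · [[d, -b], [-b, a]] = [[0.2205, -0.2835],
 [-0.2835, 0.5787]].

Step 4 — quadratic form (x̄ - mu_0)^T · S^{-1} · (x̄ - mu_0):
  S^{-1} · (x̄ - mu_0) = (-0.0079, 0.2244),
  (x̄ - mu_0)^T · [...] = (1.25)·(-0.0079) + (1)·(0.2244) = 0.2146.

Step 5 — scale by n: T² = 4 · 0.2146 = 0.8583.

T² ≈ 0.8583


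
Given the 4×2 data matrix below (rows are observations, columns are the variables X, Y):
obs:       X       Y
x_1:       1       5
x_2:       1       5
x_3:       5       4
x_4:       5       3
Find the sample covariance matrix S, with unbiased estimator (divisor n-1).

Step 1 — column means:
  mean(X) = (1 + 1 + 5 + 5) / 4 = 12/4 = 3
  mean(Y) = (5 + 5 + 4 + 3) / 4 = 17/4 = 4.25

Step 2 — sample covariance S[i,j] = (1/(n-1)) · Σ_k (x_{k,i} - mean_i) · (x_{k,j} - mean_j), with n-1 = 3.
  S[X,X] = ((-2)·(-2) + (-2)·(-2) + (2)·(2) + (2)·(2)) / 3 = 16/3 = 5.3333
  S[X,Y] = ((-2)·(0.75) + (-2)·(0.75) + (2)·(-0.25) + (2)·(-1.25)) / 3 = -6/3 = -2
  S[Y,Y] = ((0.75)·(0.75) + (0.75)·(0.75) + (-0.25)·(-0.25) + (-1.25)·(-1.25)) / 3 = 2.75/3 = 0.9167

S is symmetric (S[j,i] = S[i,j]). Assembling:

S = [[5.3333, -2],
 [-2, 0.9167]]
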